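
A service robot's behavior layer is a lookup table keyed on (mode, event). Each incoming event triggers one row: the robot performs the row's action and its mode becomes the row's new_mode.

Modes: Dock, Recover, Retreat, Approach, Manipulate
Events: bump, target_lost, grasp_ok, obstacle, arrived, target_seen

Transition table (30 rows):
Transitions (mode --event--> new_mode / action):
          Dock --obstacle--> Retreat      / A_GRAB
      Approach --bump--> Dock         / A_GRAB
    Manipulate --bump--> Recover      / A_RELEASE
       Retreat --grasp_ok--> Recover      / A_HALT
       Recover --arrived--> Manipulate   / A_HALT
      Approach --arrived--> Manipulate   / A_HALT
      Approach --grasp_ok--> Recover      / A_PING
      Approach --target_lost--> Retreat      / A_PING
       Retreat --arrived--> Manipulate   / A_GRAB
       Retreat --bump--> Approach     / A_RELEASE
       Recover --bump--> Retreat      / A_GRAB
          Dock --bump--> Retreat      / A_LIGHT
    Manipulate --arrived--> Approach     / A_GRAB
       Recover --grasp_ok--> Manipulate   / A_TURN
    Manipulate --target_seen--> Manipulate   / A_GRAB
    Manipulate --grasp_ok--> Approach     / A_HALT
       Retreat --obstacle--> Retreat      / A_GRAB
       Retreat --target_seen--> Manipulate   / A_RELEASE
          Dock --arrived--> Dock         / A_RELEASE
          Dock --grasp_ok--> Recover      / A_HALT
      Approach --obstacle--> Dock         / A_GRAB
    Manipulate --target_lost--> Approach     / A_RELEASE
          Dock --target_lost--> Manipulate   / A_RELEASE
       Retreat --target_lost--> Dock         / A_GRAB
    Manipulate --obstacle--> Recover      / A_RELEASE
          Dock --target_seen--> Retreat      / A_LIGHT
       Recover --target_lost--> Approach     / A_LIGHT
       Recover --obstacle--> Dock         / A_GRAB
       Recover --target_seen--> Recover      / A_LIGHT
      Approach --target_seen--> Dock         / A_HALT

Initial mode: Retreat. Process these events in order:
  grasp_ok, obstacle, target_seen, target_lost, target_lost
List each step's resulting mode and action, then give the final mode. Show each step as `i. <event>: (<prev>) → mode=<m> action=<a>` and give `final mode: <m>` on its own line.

1. grasp_ok: (Retreat) → mode=Recover action=A_HALT
2. obstacle: (Recover) → mode=Dock action=A_GRAB
3. target_seen: (Dock) → mode=Retreat action=A_LIGHT
4. target_lost: (Retreat) → mode=Dock action=A_GRAB
5. target_lost: (Dock) → mode=Manipulate action=A_RELEASE

final mode: Manipulate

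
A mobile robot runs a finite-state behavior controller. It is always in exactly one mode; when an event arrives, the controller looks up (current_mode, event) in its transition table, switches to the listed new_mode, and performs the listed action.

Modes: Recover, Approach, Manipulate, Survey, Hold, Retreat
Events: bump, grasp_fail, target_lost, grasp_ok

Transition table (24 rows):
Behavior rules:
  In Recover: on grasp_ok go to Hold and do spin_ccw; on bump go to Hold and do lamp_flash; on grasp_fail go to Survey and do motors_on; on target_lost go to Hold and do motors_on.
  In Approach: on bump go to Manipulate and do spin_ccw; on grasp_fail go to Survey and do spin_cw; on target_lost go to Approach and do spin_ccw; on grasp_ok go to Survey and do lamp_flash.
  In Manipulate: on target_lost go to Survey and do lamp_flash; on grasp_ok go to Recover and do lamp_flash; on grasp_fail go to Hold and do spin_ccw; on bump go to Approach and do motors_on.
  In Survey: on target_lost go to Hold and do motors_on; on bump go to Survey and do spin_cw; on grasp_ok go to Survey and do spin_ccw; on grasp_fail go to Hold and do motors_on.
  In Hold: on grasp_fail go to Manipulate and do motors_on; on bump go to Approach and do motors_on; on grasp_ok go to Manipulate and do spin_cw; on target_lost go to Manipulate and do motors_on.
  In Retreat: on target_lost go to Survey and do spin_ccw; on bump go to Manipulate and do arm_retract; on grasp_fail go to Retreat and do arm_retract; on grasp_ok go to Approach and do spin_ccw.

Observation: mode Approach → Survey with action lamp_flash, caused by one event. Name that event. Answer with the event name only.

grasp_ok

try bump: (Approach, bump) → (Manipulate, spin_ccw)
try grasp_fail: (Approach, grasp_fail) → (Survey, spin_cw)
try target_lost: (Approach, target_lost) → (Approach, spin_ccw)
try grasp_ok: (Approach, grasp_ok) → (Survey, lamp_flash)  ← matches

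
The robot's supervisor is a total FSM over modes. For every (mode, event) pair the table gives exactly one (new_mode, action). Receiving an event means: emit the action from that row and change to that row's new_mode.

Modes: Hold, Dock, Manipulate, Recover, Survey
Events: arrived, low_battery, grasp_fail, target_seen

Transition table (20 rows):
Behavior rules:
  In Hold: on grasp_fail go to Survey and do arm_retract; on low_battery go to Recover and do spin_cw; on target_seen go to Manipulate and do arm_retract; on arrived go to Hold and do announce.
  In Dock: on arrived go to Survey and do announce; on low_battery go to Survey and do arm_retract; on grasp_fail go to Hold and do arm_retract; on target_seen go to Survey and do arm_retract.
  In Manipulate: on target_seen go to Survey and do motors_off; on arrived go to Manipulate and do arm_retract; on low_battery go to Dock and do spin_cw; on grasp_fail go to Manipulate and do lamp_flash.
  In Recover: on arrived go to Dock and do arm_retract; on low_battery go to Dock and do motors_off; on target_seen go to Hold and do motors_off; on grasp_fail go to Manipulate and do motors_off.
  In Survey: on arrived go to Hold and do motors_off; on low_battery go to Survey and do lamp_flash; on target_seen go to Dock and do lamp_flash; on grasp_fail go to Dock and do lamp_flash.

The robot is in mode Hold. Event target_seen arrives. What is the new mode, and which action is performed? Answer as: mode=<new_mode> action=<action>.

mode=Manipulate action=arm_retract

current mode = Hold; filter table to that mode:
  (Hold, grasp_fail) → (Survey, arm_retract)
  (Hold, low_battery) → (Recover, spin_cw)
  (Hold, target_seen) → (Manipulate, arm_retract)  ← event matches
  (Hold, arrived) → (Hold, announce)
event = target_seen selects (Manipulate, arm_retract)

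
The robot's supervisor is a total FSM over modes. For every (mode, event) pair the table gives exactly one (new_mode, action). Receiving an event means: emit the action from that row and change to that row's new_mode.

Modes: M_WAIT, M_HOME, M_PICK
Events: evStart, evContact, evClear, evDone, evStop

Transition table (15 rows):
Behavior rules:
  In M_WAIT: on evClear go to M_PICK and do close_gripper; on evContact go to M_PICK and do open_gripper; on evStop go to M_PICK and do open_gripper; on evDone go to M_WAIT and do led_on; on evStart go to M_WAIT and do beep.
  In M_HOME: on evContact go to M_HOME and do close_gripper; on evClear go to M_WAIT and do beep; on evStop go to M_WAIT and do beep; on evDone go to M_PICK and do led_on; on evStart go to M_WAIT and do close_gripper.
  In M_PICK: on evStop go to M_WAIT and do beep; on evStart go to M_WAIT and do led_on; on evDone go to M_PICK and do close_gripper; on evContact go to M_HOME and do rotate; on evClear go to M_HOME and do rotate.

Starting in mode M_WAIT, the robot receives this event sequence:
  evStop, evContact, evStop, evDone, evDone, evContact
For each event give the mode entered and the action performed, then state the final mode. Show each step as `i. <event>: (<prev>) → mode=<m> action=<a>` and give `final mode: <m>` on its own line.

1. evStop: (M_WAIT) → mode=M_PICK action=open_gripper
2. evContact: (M_PICK) → mode=M_HOME action=rotate
3. evStop: (M_HOME) → mode=M_WAIT action=beep
4. evDone: (M_WAIT) → mode=M_WAIT action=led_on
5. evDone: (M_WAIT) → mode=M_WAIT action=led_on
6. evContact: (M_WAIT) → mode=M_PICK action=open_gripper

final mode: M_PICK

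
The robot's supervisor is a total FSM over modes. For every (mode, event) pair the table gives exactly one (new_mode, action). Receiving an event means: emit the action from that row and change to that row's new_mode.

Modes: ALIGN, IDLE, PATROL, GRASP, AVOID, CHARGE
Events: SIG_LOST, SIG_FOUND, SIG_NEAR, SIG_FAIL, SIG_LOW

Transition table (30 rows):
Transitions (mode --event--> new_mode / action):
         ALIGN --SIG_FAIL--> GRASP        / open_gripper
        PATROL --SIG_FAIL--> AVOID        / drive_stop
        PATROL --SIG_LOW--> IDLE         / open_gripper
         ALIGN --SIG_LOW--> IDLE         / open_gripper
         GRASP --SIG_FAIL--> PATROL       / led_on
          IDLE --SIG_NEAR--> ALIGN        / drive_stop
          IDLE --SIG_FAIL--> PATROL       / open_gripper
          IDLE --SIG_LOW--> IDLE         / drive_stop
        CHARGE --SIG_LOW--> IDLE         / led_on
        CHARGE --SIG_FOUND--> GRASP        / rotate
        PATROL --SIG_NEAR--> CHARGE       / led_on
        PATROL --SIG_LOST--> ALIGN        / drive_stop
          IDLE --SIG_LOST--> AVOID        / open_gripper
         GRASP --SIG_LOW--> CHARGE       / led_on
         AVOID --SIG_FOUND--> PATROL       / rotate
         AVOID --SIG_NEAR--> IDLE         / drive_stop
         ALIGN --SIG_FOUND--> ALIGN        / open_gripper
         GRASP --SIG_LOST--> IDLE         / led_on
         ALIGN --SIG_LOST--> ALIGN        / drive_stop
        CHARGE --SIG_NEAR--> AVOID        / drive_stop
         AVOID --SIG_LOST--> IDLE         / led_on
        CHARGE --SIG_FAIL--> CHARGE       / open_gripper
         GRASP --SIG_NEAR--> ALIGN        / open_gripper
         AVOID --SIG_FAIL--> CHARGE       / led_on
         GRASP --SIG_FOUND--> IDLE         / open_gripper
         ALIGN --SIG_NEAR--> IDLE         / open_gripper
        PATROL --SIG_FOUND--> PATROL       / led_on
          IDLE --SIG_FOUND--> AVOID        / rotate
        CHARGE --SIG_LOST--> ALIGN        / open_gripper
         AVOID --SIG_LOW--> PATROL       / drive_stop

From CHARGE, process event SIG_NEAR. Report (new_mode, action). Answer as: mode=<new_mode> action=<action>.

current mode = CHARGE; filter table to that mode:
  (CHARGE, SIG_LOW) → (IDLE, led_on)
  (CHARGE, SIG_FOUND) → (GRASP, rotate)
  (CHARGE, SIG_NEAR) → (AVOID, drive_stop)  ← event matches
  (CHARGE, SIG_FAIL) → (CHARGE, open_gripper)
  (CHARGE, SIG_LOST) → (ALIGN, open_gripper)
event = SIG_NEAR selects (AVOID, drive_stop)

mode=AVOID action=drive_stop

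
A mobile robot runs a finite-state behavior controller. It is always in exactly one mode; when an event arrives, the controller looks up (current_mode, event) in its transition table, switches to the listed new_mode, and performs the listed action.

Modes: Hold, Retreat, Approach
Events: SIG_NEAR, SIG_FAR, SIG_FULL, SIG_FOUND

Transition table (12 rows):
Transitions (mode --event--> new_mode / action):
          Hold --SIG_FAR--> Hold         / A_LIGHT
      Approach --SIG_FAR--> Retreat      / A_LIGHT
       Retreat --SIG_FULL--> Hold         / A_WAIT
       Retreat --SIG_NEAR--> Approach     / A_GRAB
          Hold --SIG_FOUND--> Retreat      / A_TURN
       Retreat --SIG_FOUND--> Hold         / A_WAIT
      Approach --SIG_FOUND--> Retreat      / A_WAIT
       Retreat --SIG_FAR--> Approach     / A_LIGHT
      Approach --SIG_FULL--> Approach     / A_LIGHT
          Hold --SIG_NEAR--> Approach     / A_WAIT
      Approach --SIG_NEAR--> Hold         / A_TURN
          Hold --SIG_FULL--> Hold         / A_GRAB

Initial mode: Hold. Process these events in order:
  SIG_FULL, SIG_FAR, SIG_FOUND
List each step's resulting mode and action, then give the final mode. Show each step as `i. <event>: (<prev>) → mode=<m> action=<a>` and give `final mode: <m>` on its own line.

final mode: Retreat

1. SIG_FULL: (Hold) → mode=Hold action=A_GRAB
2. SIG_FAR: (Hold) → mode=Hold action=A_LIGHT
3. SIG_FOUND: (Hold) → mode=Retreat action=A_TURN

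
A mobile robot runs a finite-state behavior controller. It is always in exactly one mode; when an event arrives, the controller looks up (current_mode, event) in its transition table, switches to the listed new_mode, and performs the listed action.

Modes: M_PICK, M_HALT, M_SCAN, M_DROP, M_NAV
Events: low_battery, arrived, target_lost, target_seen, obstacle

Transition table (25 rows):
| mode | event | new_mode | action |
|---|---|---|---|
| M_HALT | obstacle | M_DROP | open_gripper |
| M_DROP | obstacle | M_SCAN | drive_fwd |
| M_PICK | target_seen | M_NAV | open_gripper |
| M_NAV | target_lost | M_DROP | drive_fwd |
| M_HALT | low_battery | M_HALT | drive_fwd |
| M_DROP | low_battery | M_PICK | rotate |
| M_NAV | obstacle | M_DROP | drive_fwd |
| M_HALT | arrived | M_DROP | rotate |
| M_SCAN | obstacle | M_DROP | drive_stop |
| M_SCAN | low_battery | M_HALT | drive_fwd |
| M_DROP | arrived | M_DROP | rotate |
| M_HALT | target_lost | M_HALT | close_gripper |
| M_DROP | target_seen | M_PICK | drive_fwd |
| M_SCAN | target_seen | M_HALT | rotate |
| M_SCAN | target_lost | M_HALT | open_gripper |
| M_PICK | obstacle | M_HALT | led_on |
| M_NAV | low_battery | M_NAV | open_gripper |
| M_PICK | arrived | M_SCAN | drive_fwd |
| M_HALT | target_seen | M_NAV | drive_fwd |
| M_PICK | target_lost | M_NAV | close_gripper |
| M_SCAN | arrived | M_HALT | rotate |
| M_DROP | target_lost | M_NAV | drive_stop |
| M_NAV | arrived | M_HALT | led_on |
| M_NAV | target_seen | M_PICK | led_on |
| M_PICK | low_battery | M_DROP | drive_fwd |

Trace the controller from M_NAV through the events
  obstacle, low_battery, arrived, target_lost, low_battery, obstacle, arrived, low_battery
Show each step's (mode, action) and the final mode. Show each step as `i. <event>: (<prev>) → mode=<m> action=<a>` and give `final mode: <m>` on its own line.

final mode: M_PICK

1. obstacle: (M_NAV) → mode=M_DROP action=drive_fwd
2. low_battery: (M_DROP) → mode=M_PICK action=rotate
3. arrived: (M_PICK) → mode=M_SCAN action=drive_fwd
4. target_lost: (M_SCAN) → mode=M_HALT action=open_gripper
5. low_battery: (M_HALT) → mode=M_HALT action=drive_fwd
6. obstacle: (M_HALT) → mode=M_DROP action=open_gripper
7. arrived: (M_DROP) → mode=M_DROP action=rotate
8. low_battery: (M_DROP) → mode=M_PICK action=rotate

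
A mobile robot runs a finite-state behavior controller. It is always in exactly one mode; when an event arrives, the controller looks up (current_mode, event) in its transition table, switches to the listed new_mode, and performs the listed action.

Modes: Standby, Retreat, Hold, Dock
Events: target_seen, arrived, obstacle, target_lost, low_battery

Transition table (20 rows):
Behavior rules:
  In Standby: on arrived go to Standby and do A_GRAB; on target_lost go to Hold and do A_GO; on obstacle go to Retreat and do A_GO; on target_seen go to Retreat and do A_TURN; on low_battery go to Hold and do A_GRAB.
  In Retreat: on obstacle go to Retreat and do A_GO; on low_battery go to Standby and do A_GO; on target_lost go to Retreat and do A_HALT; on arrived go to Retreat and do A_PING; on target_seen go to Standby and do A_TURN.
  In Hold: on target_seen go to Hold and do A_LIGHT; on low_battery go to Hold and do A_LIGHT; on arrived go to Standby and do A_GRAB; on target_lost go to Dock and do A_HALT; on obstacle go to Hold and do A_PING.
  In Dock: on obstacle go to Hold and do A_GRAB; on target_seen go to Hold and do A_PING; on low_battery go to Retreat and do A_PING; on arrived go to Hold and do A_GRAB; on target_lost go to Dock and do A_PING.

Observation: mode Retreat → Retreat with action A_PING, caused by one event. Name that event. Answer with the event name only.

arrived

try target_seen: (Retreat, target_seen) → (Standby, A_TURN)
try arrived: (Retreat, arrived) → (Retreat, A_PING)  ← matches
try obstacle: (Retreat, obstacle) → (Retreat, A_GO)
try target_lost: (Retreat, target_lost) → (Retreat, A_HALT)
try low_battery: (Retreat, low_battery) → (Standby, A_GO)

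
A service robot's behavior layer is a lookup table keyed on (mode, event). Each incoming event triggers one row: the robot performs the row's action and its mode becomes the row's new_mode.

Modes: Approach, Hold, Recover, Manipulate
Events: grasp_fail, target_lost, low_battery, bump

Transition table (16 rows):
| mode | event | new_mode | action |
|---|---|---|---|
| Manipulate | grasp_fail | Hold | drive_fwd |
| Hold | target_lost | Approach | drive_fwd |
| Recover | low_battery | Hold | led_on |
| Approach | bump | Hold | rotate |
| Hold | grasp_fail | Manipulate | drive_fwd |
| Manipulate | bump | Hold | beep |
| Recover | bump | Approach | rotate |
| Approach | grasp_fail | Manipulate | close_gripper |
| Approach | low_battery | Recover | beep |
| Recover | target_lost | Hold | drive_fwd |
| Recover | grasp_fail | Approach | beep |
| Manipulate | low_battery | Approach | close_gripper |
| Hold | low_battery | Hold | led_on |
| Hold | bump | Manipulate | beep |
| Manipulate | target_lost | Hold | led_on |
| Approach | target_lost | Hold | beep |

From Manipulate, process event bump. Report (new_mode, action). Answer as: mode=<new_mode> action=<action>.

mode=Hold action=beep

current mode = Manipulate; filter table to that mode:
  (Manipulate, grasp_fail) → (Hold, drive_fwd)
  (Manipulate, bump) → (Hold, beep)  ← event matches
  (Manipulate, low_battery) → (Approach, close_gripper)
  (Manipulate, target_lost) → (Hold, led_on)
event = bump selects (Hold, beep)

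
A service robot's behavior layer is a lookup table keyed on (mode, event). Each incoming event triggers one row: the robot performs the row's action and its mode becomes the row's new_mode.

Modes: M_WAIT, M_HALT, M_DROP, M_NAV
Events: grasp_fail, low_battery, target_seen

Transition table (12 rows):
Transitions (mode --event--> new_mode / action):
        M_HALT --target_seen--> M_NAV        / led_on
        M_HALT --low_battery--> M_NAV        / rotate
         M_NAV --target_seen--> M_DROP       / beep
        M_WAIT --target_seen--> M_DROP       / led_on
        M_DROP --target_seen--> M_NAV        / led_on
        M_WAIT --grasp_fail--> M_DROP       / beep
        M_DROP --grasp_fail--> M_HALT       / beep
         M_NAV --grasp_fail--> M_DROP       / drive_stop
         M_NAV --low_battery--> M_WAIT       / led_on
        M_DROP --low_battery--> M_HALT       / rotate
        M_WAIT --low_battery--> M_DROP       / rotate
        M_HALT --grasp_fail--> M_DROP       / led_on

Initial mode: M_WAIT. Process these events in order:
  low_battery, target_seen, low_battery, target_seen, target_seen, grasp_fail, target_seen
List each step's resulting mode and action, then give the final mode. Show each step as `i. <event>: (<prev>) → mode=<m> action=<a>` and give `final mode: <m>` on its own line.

final mode: M_NAV

1. low_battery: (M_WAIT) → mode=M_DROP action=rotate
2. target_seen: (M_DROP) → mode=M_NAV action=led_on
3. low_battery: (M_NAV) → mode=M_WAIT action=led_on
4. target_seen: (M_WAIT) → mode=M_DROP action=led_on
5. target_seen: (M_DROP) → mode=M_NAV action=led_on
6. grasp_fail: (M_NAV) → mode=M_DROP action=drive_stop
7. target_seen: (M_DROP) → mode=M_NAV action=led_on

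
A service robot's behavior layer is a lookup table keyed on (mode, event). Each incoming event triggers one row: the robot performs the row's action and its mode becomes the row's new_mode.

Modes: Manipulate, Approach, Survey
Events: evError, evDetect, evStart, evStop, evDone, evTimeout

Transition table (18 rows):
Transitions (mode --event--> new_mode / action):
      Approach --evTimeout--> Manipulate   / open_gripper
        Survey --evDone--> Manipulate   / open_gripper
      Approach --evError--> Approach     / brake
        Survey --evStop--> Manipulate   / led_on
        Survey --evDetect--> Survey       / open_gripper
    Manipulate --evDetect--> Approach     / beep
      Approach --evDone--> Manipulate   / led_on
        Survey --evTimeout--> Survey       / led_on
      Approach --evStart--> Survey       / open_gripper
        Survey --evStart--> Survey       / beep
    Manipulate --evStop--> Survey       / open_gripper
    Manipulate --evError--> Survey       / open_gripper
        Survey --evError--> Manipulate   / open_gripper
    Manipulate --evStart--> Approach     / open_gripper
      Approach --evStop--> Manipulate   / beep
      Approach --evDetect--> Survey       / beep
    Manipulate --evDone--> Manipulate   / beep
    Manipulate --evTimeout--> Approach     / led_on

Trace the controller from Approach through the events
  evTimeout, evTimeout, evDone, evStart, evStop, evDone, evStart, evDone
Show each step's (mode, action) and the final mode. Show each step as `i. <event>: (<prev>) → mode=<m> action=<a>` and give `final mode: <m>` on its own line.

final mode: Manipulate

1. evTimeout: (Approach) → mode=Manipulate action=open_gripper
2. evTimeout: (Manipulate) → mode=Approach action=led_on
3. evDone: (Approach) → mode=Manipulate action=led_on
4. evStart: (Manipulate) → mode=Approach action=open_gripper
5. evStop: (Approach) → mode=Manipulate action=beep
6. evDone: (Manipulate) → mode=Manipulate action=beep
7. evStart: (Manipulate) → mode=Approach action=open_gripper
8. evDone: (Approach) → mode=Manipulate action=led_on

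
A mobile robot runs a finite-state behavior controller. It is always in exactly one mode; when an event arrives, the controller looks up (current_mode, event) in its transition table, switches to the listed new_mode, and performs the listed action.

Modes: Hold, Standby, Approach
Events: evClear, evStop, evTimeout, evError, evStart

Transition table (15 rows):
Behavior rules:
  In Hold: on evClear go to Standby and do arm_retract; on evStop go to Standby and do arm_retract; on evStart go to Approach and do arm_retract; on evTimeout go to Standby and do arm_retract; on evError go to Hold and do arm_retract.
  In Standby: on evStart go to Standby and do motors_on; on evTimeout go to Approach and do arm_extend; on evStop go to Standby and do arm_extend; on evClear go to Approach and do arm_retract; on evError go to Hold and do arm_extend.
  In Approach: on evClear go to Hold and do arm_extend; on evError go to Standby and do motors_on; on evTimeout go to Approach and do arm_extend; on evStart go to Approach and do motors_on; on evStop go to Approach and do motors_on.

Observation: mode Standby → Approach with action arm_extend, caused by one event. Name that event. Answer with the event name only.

try evClear: (Standby, evClear) → (Approach, arm_retract)
try evStop: (Standby, evStop) → (Standby, arm_extend)
try evTimeout: (Standby, evTimeout) → (Approach, arm_extend)  ← matches
try evError: (Standby, evError) → (Hold, arm_extend)
try evStart: (Standby, evStart) → (Standby, motors_on)

evTimeout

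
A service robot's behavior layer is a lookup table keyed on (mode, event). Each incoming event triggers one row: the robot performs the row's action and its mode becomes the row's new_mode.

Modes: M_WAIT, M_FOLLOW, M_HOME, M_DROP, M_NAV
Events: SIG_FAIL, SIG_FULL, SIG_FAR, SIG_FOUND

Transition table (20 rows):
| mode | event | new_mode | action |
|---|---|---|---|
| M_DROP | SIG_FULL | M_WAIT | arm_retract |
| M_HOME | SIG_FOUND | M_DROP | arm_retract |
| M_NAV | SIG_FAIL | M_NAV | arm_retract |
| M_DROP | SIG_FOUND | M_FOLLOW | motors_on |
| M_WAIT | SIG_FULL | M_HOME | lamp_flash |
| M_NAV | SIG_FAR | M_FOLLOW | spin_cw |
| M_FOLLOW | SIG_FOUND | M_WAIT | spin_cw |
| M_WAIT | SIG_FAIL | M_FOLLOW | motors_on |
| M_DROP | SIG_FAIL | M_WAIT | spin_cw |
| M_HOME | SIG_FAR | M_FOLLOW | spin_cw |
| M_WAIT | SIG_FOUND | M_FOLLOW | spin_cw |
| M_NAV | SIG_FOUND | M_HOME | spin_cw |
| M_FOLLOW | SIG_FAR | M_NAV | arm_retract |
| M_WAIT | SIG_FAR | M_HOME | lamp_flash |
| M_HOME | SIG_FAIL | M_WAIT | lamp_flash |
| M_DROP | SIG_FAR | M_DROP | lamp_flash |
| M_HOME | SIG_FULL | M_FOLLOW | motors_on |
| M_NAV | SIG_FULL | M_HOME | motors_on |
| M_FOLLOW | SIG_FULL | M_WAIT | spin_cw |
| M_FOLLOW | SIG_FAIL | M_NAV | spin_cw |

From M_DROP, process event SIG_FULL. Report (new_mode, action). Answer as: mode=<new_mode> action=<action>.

current mode = M_DROP; filter table to that mode:
  (M_DROP, SIG_FULL) → (M_WAIT, arm_retract)  ← event matches
  (M_DROP, SIG_FOUND) → (M_FOLLOW, motors_on)
  (M_DROP, SIG_FAIL) → (M_WAIT, spin_cw)
  (M_DROP, SIG_FAR) → (M_DROP, lamp_flash)
event = SIG_FULL selects (M_WAIT, arm_retract)

mode=M_WAIT action=arm_retract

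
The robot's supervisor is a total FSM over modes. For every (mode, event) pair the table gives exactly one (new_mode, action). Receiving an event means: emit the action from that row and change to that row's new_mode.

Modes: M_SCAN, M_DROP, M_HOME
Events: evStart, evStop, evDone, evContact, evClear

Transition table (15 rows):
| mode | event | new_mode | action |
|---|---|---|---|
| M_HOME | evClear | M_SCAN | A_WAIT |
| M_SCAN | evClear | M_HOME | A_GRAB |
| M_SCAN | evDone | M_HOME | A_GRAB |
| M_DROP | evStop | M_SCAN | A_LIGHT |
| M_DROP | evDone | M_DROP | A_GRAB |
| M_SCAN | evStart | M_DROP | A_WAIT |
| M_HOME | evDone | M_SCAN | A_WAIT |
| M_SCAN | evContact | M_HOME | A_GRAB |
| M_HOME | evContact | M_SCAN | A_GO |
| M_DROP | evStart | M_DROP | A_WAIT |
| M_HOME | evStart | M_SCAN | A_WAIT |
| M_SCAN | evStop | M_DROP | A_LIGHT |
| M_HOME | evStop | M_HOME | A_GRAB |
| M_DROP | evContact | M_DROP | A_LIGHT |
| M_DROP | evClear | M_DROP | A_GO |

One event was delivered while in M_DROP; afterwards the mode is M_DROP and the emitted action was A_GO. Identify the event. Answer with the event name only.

evClear

try evStart: (M_DROP, evStart) → (M_DROP, A_WAIT)
try evStop: (M_DROP, evStop) → (M_SCAN, A_LIGHT)
try evDone: (M_DROP, evDone) → (M_DROP, A_GRAB)
try evContact: (M_DROP, evContact) → (M_DROP, A_LIGHT)
try evClear: (M_DROP, evClear) → (M_DROP, A_GO)  ← matches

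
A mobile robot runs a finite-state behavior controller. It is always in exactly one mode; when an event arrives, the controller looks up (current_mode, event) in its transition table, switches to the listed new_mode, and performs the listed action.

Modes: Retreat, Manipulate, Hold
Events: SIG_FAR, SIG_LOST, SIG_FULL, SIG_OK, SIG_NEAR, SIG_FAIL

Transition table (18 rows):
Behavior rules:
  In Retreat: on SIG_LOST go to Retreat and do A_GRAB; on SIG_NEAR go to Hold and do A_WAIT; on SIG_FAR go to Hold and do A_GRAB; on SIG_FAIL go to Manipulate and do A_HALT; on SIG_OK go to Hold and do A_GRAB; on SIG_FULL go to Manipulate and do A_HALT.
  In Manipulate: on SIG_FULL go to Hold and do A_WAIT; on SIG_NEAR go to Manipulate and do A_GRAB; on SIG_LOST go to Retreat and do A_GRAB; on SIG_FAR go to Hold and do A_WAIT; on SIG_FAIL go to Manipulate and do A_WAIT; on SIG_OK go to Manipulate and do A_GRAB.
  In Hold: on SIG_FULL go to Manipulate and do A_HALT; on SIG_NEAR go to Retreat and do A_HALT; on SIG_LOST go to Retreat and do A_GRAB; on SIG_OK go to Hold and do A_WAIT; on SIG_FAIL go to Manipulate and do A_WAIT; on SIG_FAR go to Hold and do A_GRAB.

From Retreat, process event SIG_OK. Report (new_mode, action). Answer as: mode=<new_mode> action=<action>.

mode=Hold action=A_GRAB

current mode = Retreat; filter table to that mode:
  (Retreat, SIG_LOST) → (Retreat, A_GRAB)
  (Retreat, SIG_NEAR) → (Hold, A_WAIT)
  (Retreat, SIG_FAR) → (Hold, A_GRAB)
  (Retreat, SIG_FAIL) → (Manipulate, A_HALT)
  (Retreat, SIG_OK) → (Hold, A_GRAB)  ← event matches
  (Retreat, SIG_FULL) → (Manipulate, A_HALT)
event = SIG_OK selects (Hold, A_GRAB)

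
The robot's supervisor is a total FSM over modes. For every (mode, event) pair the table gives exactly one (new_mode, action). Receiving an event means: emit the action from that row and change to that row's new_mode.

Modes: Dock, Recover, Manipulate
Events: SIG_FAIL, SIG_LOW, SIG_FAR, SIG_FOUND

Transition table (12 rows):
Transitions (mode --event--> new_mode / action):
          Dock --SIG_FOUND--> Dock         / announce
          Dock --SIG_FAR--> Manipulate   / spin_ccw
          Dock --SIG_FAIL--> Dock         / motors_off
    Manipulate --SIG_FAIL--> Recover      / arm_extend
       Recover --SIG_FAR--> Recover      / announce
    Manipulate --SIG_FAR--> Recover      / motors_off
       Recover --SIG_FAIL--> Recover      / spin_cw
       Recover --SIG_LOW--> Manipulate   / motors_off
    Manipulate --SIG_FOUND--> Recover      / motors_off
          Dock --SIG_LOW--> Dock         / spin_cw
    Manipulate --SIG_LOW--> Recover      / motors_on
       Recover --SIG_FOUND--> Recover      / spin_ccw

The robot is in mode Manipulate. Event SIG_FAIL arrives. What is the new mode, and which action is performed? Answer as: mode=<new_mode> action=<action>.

current mode = Manipulate; filter table to that mode:
  (Manipulate, SIG_FAIL) → (Recover, arm_extend)  ← event matches
  (Manipulate, SIG_FAR) → (Recover, motors_off)
  (Manipulate, SIG_FOUND) → (Recover, motors_off)
  (Manipulate, SIG_LOW) → (Recover, motors_on)
event = SIG_FAIL selects (Recover, arm_extend)

mode=Recover action=arm_extend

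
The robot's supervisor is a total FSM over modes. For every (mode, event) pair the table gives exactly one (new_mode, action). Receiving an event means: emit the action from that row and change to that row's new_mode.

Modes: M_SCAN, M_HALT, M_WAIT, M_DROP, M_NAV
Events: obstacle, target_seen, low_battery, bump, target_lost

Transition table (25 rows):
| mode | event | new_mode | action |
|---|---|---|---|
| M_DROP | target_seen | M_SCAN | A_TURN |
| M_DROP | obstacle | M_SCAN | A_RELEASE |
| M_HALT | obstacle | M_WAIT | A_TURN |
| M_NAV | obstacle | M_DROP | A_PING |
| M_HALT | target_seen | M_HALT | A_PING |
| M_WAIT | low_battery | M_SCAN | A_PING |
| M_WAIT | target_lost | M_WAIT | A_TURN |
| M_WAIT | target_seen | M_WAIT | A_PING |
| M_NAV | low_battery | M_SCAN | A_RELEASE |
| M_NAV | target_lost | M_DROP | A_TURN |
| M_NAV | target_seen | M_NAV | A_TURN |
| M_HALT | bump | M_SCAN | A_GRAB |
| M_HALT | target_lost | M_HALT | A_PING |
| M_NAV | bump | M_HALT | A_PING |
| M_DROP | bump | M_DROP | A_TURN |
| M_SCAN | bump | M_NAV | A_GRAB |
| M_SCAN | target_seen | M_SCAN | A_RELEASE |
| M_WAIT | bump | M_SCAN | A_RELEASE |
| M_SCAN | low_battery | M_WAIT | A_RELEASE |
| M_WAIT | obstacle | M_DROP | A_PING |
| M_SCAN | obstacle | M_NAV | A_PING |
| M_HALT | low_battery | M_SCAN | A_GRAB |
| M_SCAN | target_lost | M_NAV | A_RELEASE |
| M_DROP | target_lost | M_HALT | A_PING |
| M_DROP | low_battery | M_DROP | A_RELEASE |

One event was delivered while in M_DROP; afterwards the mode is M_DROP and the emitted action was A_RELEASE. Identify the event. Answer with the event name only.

low_battery

try obstacle: (M_DROP, obstacle) → (M_SCAN, A_RELEASE)
try target_seen: (M_DROP, target_seen) → (M_SCAN, A_TURN)
try low_battery: (M_DROP, low_battery) → (M_DROP, A_RELEASE)  ← matches
try bump: (M_DROP, bump) → (M_DROP, A_TURN)
try target_lost: (M_DROP, target_lost) → (M_HALT, A_PING)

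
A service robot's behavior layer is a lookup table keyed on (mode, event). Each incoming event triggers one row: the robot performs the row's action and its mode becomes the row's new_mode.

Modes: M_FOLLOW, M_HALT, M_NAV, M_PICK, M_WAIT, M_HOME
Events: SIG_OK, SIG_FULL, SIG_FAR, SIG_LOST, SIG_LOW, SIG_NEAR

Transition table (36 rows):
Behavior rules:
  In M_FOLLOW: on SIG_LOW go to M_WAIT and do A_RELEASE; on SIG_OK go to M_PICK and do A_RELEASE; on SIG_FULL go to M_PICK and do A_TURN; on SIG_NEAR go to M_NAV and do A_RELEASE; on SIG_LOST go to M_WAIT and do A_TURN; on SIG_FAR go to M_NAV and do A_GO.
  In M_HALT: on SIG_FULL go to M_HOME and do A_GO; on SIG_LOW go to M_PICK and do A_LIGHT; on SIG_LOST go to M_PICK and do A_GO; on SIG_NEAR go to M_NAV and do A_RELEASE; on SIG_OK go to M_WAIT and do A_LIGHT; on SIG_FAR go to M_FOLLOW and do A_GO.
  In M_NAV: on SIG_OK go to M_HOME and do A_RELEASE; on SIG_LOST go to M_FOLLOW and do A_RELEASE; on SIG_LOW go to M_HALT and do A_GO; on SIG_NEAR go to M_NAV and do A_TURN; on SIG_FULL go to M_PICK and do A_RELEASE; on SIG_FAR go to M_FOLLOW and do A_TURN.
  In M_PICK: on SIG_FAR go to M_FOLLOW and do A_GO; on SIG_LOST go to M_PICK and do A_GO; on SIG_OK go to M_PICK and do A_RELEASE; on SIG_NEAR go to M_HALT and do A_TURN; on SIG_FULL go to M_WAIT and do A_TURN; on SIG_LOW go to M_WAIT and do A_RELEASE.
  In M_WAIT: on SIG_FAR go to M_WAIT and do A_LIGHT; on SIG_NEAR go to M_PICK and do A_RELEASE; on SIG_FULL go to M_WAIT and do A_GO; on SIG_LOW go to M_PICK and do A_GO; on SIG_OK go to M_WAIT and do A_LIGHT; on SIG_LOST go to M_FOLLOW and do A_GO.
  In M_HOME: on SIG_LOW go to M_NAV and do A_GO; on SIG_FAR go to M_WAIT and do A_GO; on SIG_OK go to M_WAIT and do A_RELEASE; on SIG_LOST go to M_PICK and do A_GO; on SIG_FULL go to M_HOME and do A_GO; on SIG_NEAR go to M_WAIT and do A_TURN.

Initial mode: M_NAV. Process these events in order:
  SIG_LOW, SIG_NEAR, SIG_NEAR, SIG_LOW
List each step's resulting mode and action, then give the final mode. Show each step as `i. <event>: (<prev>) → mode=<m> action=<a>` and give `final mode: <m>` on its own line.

final mode: M_HALT

1. SIG_LOW: (M_NAV) → mode=M_HALT action=A_GO
2. SIG_NEAR: (M_HALT) → mode=M_NAV action=A_RELEASE
3. SIG_NEAR: (M_NAV) → mode=M_NAV action=A_TURN
4. SIG_LOW: (M_NAV) → mode=M_HALT action=A_GO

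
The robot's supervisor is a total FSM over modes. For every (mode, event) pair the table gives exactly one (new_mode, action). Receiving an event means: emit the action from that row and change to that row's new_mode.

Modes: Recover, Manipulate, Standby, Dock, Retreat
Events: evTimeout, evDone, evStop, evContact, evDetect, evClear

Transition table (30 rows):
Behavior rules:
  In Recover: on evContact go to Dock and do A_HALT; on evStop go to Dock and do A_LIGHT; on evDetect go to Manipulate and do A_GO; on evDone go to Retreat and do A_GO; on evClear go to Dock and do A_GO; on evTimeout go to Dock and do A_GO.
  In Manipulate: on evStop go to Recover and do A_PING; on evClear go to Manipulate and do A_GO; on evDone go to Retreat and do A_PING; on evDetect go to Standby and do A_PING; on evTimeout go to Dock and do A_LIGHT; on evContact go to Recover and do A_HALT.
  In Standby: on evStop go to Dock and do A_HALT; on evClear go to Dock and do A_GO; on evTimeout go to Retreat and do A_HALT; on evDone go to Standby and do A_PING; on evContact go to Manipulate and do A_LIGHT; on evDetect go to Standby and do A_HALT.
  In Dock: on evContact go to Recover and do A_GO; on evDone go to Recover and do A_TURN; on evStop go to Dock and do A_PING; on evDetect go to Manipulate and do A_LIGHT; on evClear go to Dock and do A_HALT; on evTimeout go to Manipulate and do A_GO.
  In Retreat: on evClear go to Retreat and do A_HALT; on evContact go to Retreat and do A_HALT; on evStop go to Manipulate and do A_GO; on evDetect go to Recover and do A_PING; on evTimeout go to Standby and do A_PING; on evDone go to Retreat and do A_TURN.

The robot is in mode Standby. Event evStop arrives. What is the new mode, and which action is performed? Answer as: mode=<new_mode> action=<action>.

current mode = Standby; filter table to that mode:
  (Standby, evStop) → (Dock, A_HALT)  ← event matches
  (Standby, evClear) → (Dock, A_GO)
  (Standby, evTimeout) → (Retreat, A_HALT)
  (Standby, evDone) → (Standby, A_PING)
  (Standby, evContact) → (Manipulate, A_LIGHT)
  (Standby, evDetect) → (Standby, A_HALT)
event = evStop selects (Dock, A_HALT)

mode=Dock action=A_HALT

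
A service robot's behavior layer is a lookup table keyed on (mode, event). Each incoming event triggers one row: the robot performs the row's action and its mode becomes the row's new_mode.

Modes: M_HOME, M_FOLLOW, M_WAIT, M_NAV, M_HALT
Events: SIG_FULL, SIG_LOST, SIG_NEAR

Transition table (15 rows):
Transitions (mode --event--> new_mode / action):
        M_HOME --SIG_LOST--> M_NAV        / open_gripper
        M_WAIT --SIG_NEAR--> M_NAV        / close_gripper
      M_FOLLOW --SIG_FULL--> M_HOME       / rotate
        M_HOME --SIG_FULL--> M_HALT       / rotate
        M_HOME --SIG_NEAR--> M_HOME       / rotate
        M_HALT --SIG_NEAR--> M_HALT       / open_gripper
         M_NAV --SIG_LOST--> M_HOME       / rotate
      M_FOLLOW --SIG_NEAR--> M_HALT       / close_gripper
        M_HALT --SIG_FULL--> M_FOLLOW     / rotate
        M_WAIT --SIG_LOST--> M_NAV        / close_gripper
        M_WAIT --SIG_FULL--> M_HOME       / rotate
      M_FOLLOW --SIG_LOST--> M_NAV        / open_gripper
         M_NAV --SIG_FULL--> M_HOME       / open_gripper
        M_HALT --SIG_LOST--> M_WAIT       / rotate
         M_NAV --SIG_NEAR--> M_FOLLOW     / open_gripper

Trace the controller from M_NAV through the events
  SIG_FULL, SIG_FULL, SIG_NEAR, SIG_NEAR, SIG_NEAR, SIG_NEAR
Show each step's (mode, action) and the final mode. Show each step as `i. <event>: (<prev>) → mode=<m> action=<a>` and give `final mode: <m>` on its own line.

final mode: M_HALT

1. SIG_FULL: (M_NAV) → mode=M_HOME action=open_gripper
2. SIG_FULL: (M_HOME) → mode=M_HALT action=rotate
3. SIG_NEAR: (M_HALT) → mode=M_HALT action=open_gripper
4. SIG_NEAR: (M_HALT) → mode=M_HALT action=open_gripper
5. SIG_NEAR: (M_HALT) → mode=M_HALT action=open_gripper
6. SIG_NEAR: (M_HALT) → mode=M_HALT action=open_gripper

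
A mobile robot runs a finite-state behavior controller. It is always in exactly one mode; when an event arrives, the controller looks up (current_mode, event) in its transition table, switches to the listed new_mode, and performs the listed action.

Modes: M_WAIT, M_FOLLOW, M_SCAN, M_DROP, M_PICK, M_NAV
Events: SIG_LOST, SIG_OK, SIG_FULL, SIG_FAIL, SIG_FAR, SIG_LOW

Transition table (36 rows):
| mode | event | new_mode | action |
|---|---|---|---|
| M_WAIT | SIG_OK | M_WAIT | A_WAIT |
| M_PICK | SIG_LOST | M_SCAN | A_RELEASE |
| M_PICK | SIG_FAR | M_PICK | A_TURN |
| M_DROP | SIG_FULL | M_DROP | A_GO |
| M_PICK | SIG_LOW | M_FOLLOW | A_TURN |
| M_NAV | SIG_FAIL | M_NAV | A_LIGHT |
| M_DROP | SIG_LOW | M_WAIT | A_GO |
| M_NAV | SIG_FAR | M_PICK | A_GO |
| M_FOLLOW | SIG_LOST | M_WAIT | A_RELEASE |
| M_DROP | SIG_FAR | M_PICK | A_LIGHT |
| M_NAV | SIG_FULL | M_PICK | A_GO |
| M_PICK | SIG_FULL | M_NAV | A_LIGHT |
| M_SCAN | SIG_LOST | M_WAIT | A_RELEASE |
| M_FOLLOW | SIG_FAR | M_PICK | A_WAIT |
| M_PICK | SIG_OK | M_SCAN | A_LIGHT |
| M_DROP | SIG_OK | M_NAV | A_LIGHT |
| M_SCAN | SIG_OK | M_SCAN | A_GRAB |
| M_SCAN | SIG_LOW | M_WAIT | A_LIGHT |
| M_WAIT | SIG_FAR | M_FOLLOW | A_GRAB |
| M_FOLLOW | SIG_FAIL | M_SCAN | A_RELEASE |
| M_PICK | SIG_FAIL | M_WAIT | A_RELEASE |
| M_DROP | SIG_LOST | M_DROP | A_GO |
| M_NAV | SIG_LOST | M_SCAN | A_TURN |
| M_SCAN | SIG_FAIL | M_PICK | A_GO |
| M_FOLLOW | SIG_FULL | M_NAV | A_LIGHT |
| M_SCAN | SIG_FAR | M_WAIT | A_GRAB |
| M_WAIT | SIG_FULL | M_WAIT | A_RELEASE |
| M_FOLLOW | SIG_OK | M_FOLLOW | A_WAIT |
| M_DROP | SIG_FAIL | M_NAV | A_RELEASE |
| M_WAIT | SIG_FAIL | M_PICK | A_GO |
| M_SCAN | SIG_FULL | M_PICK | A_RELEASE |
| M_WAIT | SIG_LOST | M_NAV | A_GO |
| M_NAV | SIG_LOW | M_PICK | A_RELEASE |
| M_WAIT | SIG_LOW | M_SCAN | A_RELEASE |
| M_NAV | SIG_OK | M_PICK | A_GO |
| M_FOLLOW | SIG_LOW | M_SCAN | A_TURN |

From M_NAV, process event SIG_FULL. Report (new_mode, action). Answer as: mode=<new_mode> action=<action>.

current mode = M_NAV; filter table to that mode:
  (M_NAV, SIG_FAIL) → (M_NAV, A_LIGHT)
  (M_NAV, SIG_FAR) → (M_PICK, A_GO)
  (M_NAV, SIG_FULL) → (M_PICK, A_GO)  ← event matches
  (M_NAV, SIG_LOST) → (M_SCAN, A_TURN)
  (M_NAV, SIG_LOW) → (M_PICK, A_RELEASE)
  (M_NAV, SIG_OK) → (M_PICK, A_GO)
event = SIG_FULL selects (M_PICK, A_GO)

mode=M_PICK action=A_GO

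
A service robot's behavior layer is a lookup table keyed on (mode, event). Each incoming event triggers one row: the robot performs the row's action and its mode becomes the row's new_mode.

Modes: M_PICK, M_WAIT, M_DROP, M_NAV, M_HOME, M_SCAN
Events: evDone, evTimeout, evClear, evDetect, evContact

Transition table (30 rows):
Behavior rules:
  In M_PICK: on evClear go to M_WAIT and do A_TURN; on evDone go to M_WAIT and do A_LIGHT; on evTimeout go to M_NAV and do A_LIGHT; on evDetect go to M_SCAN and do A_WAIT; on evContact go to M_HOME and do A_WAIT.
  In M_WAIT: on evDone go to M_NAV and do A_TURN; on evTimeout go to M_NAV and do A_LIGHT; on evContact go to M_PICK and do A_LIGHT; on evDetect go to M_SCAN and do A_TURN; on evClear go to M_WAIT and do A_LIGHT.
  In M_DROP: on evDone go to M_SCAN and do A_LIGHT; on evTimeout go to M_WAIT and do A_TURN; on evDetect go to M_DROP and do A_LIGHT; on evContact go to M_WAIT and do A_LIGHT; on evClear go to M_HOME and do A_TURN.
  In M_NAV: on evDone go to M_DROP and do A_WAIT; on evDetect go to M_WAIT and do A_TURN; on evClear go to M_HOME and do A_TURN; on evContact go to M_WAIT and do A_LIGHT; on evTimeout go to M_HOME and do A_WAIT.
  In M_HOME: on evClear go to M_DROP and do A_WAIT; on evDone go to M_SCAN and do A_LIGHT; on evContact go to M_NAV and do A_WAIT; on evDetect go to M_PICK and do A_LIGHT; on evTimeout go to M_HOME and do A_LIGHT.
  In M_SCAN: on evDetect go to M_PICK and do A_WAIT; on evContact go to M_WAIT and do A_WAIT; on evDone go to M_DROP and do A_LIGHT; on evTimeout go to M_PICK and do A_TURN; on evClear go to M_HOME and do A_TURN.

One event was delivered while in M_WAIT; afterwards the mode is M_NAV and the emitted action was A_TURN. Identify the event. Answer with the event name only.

evDone

try evDone: (M_WAIT, evDone) → (M_NAV, A_TURN)  ← matches
try evTimeout: (M_WAIT, evTimeout) → (M_NAV, A_LIGHT)
try evClear: (M_WAIT, evClear) → (M_WAIT, A_LIGHT)
try evDetect: (M_WAIT, evDetect) → (M_SCAN, A_TURN)
try evContact: (M_WAIT, evContact) → (M_PICK, A_LIGHT)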